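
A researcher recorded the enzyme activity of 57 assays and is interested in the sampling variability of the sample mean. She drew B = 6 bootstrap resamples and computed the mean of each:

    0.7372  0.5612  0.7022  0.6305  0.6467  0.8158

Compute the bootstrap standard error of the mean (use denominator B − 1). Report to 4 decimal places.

SE* = 0.0893

Bootstrap SE is the standard deviation of the 6 replicate means.
Mean of replicates: (0.7372 + 0.5612 + 0.7022 + 0.6305 + 0.6467 + 0.8158) / 6 = 4.09360 / 6 = 0.68227
Sum of squared deviations: (+0.05493)² + (−0.12107)² + (+0.01993)² + (−0.05177)² + (−0.03557)² + (+0.13353)² = 0.03985
Variance = 0.03985 / 5 = 0.00797
SE* = √0.00797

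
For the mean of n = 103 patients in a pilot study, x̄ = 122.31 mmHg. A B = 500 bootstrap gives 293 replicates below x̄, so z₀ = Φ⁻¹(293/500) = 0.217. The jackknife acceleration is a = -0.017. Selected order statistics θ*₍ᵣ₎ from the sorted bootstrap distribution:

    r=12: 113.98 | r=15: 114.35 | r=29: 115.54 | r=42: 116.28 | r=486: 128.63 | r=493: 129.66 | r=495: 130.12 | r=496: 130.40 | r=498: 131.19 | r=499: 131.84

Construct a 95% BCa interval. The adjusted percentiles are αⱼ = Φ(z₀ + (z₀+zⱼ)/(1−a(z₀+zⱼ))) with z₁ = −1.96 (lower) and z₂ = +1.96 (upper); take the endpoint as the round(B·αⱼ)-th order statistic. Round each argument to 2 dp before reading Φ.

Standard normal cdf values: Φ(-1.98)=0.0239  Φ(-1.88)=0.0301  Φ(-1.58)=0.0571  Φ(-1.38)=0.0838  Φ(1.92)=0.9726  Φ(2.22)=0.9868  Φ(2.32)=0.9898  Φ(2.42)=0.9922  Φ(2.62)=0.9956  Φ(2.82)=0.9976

(115.54, 130.12)

Lower: z₀ + z₁ = 0.217 + (-1.960) = -1.743; 1 − a(z₀+z₁) = 1 − (-0.017)(-1.743) = 0.9704; argument = 0.217 + (-1.743)/0.9704 = -1.5792 → -1.58.
α₁ = Φ(-1.58) = 0.0571; rank = round(500 × 0.0571) = 29; θ*₍29₎ = 115.54.
Upper: z₀ + z₂ = 2.177; 1 − a(z₀+z₂) = 1.0370; argument = 2.3163 → 2.32; α₂ = 0.9898; rank = 495; θ*₍495₎ = 130.12.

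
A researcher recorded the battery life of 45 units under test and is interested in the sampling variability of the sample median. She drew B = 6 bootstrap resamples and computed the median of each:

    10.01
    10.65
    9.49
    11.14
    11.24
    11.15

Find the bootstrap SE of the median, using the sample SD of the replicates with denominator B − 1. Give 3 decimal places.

Bootstrap SE is the standard deviation of the 6 replicate medians.
Mean of replicates: (10.01 + 10.65 + 9.49 + 11.14 + 11.24 + 11.15) / 6 = 63.6800 / 6 = 10.6133
Sum of squared deviations: (−0.6033)² + (+0.0367)² + (−1.1233)² + (+0.5267)² + (+0.6267)² + (+0.5367)² = 2.5853
Variance = 2.5853 / 5 = 0.5171
SE* = √0.5171

SE* = 0.719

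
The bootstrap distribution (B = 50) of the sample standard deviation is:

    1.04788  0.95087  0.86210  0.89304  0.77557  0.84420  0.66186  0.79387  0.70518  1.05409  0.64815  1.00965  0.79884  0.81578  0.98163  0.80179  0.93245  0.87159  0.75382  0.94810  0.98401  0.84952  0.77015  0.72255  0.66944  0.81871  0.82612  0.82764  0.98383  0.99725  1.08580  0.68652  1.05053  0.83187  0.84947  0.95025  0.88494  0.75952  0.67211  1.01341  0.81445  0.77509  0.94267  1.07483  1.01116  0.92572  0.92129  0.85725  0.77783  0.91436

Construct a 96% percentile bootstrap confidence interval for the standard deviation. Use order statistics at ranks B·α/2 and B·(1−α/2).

Sorted replicates: 0.64815, 0.66186, 0.66944, 0.67211, 0.68652, 0.70518, 0.72255, 0.75382, 0.75952, 0.77015, 0.77509, 0.77557, 0.77783, 0.79387, 0.79884, 0.80179, 0.81445, 0.81578, 0.81871, 0.82612, 0.82764, 0.83187, 0.84420, 0.84947, 0.84952, 0.85725, 0.86210, 0.87159, 0.88494, 0.89304, 0.91436, 0.92129, 0.92572, 0.93245, 0.94267, 0.94810, 0.95025, 0.95087, 0.98163, 0.98383, 0.98401, 0.99725, 1.00965, 1.01116, 1.01341, 1.04788, 1.05053, 1.05409, 1.07483, 1.08580
α = 0.04; lower rank = 50 × 0.020 = 1; upper rank = 50 × 0.980 = 49.
The 1st smallest replicate is 0.64815; the 49th is 1.07483.

(0.64815, 1.07483)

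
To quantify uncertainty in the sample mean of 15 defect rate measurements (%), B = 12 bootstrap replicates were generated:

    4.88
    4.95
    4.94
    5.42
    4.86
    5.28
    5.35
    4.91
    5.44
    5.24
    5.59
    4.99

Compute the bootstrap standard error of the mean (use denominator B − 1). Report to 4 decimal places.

Bootstrap SE is the standard deviation of the 12 replicate means.
Mean of replicates: (4.88 + 4.95 + 4.94 + 5.42 + 4.86 + 5.28 + 5.35 + 4.91 + 5.44 + 5.24 + 5.59 + 4.99) / 12 = 61.85000 / 12 = 5.15417
Sum of squared deviations: (−0.27417)² + (−0.20417)² + (−0.21417)² + (+0.26583)² + (−0.29417)² + (+0.12583)² + (+0.19583)² + (−0.24417)² + (+0.28583)² + (+0.08583)² + (+0.43583)² + (−0.16417)² = 0.73969
Variance = 0.73969 / 11 = 0.06724
SE* = √0.06724

SE* = 0.2593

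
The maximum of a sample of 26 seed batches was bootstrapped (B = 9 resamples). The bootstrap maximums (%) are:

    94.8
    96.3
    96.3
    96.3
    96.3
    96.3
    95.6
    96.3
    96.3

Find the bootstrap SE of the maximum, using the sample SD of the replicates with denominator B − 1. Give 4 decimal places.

SE* = 0.5247

Bootstrap SE is the standard deviation of the 9 replicate maximums.
Mean of replicates: (94.8 + 96.3 + 96.3 + 96.3 + 96.3 + 96.3 + 95.6 + 96.3 + 96.3) / 9 = 864.50000 / 9 = 96.05556
Sum of squared deviations: (−1.25556)² + (+0.24444)² + (+0.24444)² + (+0.24444)² + (+0.24444)² + (+0.24444)² + (−0.45556)² + (+0.24444)² + (+0.24444)² = 2.20222
Variance = 2.20222 / 8 = 0.27528
SE* = √0.27528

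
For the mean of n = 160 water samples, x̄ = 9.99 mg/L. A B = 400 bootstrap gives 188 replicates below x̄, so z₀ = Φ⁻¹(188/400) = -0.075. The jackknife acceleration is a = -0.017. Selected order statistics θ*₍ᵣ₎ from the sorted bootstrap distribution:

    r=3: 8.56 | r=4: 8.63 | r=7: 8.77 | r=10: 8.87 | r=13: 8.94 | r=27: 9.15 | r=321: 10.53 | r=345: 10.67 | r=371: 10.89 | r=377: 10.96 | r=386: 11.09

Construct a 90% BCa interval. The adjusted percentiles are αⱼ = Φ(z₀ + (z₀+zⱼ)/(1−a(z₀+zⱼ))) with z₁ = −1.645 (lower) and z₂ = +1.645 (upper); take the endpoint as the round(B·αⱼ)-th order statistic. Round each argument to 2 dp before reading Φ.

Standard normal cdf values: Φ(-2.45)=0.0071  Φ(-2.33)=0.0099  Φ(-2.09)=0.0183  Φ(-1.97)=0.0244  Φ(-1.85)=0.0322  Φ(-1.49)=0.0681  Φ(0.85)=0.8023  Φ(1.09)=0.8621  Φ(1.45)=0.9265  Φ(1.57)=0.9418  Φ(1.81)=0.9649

(8.94, 10.89)

Lower: z₀ + z₁ = -0.075 + (-1.645) = -1.720; 1 − a(z₀+z₁) = 1 − (-0.017)(-1.720) = 0.9708; argument = -0.075 + (-1.720)/0.9708 = -1.8468 → -1.85.
α₁ = Φ(-1.85) = 0.0322; rank = round(400 × 0.0322) = 13; θ*₍13₎ = 8.94.
Upper: z₀ + z₂ = 1.570; 1 − a(z₀+z₂) = 1.0267; argument = 1.4542 → 1.45; α₂ = 0.9265; rank = 371; θ*₍371₎ = 10.89.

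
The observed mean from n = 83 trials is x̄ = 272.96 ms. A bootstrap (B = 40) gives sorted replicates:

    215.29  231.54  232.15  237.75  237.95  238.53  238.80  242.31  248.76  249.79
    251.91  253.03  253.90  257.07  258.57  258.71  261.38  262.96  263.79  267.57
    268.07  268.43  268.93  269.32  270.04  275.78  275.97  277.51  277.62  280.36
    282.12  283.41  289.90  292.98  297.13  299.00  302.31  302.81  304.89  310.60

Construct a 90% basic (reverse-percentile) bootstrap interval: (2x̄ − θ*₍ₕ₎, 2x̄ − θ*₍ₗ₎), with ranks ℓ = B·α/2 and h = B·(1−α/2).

Percentile endpoints at ranks 2 and 38: θ*₍2₎ = 231.54, θ*₍38₎ = 302.81.
Basic interval reflects these around x̄:
  lower = 2 × 272.96 − 302.81 = 243.11
  upper = 2 × 272.96 − 231.54 = 314.38

(243.11, 314.38)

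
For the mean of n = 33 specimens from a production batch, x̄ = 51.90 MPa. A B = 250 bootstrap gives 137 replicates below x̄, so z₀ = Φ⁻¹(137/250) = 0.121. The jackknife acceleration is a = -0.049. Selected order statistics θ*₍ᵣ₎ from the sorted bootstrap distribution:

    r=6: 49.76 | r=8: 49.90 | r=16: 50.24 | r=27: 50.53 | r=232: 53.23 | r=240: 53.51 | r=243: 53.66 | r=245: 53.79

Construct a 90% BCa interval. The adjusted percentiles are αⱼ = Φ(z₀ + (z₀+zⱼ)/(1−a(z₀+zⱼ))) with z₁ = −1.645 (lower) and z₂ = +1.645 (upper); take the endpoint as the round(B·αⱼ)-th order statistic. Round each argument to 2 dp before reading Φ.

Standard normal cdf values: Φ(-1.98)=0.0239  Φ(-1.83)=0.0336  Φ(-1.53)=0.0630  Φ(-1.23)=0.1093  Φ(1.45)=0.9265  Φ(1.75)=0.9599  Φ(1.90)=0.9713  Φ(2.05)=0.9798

Lower: z₀ + z₁ = 0.121 + (-1.645) = -1.524; 1 − a(z₀+z₁) = 1 − (-0.049)(-1.524) = 0.9253; argument = 0.121 + (-1.524)/0.9253 = -1.5260 → -1.53.
α₁ = Φ(-1.53) = 0.0630; rank = round(250 × 0.0630) = 16; θ*₍16₎ = 50.24.
Upper: z₀ + z₂ = 1.766; 1 − a(z₀+z₂) = 1.0865; argument = 1.7464 → 1.75; α₂ = 0.9599; rank = 240; θ*₍240₎ = 53.51.

(50.24, 53.51)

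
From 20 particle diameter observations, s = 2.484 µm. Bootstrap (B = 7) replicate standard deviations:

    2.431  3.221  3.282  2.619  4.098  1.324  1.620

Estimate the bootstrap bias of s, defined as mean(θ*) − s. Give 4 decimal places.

mean(θ*) = (2.431 + 3.221 + 3.282 + 2.619 + 4.098 + 1.324 + 1.620) / 7 = 2.65643
bias = 2.65643 − 2.484

bias = +0.1724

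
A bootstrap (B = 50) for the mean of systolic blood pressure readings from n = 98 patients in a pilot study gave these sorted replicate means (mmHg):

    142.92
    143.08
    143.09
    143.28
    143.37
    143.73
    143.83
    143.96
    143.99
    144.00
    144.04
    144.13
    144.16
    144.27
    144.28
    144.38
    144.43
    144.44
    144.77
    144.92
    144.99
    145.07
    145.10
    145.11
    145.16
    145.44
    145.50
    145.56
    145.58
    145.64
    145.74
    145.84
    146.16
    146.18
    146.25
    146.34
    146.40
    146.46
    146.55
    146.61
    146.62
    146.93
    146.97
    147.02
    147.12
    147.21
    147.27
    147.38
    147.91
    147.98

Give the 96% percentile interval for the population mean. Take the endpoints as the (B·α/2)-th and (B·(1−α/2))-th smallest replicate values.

(142.92, 147.91)

α = 0.04; lower rank = 50 × 0.020 = 1; upper rank = 50 × 0.980 = 49.
The 1st smallest replicate is 142.92; the 49th is 147.91.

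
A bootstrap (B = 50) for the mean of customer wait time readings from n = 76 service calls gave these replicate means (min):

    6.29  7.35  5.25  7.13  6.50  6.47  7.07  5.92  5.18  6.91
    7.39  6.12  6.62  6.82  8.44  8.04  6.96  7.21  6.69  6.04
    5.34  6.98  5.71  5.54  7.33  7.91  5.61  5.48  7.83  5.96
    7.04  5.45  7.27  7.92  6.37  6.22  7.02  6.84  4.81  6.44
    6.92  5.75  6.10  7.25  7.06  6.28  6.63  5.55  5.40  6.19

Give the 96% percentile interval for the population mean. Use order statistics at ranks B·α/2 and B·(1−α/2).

Sorted replicates: 4.81, 5.18, 5.25, 5.34, 5.40, 5.45, 5.48, 5.54, 5.55, 5.61, 5.71, 5.75, 5.92, 5.96, 6.04, 6.10, 6.12, 6.19, 6.22, 6.28, 6.29, 6.37, 6.44, 6.47, 6.50, 6.62, 6.63, 6.69, 6.82, 6.84, 6.91, 6.92, 6.96, 6.98, 7.02, 7.04, 7.06, 7.07, 7.13, 7.21, 7.25, 7.27, 7.33, 7.35, 7.39, 7.83, 7.91, 7.92, 8.04, 8.44
α = 0.04; lower rank = 50 × 0.020 = 1; upper rank = 50 × 0.980 = 49.
The 1st smallest replicate is 4.81; the 49th is 8.04.

(4.81, 8.04)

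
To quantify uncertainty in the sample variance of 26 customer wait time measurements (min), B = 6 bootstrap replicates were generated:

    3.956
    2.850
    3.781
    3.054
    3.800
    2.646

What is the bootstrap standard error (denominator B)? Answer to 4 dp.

SE* = 0.5146

Bootstrap SE is the standard deviation of the 6 replicate variances.
Mean of replicates: (3.956 + 2.850 + 3.781 + 3.054 + 3.800 + 2.646) / 6 = 20.08700 / 6 = 3.34783
Sum of squared deviations: (+0.60817)² + (−0.49783)² + (+0.43317)² + (−0.29383)² + (+0.45217)² + (−0.70183)² = 1.58870
Variance = 1.58870 / 6 = 0.26478
SE* = √0.26478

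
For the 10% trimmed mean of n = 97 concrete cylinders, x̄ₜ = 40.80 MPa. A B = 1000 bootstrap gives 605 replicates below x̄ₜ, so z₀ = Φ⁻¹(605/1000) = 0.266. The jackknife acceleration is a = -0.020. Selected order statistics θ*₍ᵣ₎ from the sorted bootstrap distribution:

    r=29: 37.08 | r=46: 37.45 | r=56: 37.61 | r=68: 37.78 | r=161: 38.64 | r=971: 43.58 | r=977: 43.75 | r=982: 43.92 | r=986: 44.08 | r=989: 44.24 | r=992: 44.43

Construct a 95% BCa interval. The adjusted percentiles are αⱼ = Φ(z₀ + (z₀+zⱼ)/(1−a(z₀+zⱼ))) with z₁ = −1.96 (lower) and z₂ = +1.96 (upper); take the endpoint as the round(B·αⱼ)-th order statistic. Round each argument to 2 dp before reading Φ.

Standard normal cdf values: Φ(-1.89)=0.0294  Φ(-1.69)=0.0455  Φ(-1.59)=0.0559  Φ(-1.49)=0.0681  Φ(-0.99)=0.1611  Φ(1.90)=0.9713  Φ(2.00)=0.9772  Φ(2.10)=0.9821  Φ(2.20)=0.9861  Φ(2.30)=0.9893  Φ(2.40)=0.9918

Lower: z₀ + z₁ = 0.266 + (-1.960) = -1.694; 1 − a(z₀+z₁) = 1 − (-0.020)(-1.694) = 0.9661; argument = 0.266 + (-1.694)/0.9661 = -1.4874 → -1.49.
α₁ = Φ(-1.49) = 0.0681; rank = round(1000 × 0.0681) = 68; θ*₍68₎ = 37.78.
Upper: z₀ + z₂ = 2.226; 1 − a(z₀+z₂) = 1.0445; argument = 2.3971 → 2.40; α₂ = 0.9918; rank = 992; θ*₍992₎ = 44.43.

(37.78, 44.43)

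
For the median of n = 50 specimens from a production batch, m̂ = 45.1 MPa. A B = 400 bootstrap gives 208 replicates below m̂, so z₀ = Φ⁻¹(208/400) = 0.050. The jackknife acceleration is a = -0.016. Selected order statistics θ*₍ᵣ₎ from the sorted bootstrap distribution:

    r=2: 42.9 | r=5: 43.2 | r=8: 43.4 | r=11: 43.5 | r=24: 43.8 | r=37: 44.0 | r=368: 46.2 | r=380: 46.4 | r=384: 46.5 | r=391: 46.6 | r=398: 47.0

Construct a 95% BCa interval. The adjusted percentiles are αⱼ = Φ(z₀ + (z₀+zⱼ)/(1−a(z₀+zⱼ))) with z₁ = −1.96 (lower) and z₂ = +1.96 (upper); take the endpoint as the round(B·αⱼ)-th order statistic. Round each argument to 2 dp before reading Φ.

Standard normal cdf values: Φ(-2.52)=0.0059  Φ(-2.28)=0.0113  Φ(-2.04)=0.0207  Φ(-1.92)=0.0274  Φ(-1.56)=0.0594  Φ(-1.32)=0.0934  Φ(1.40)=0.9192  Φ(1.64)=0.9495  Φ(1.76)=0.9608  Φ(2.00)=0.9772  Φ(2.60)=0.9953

(43.5, 46.6)

Lower: z₀ + z₁ = 0.050 + (-1.960) = -1.910; 1 − a(z₀+z₁) = 1 − (-0.016)(-1.910) = 0.9694; argument = 0.050 + (-1.910)/0.9694 = -1.9202 → -1.92.
α₁ = Φ(-1.92) = 0.0274; rank = round(400 × 0.0274) = 11; θ*₍11₎ = 43.5.
Upper: z₀ + z₂ = 2.010; 1 − a(z₀+z₂) = 1.0322; argument = 1.9974 → 2.00; α₂ = 0.9772; rank = 391; θ*₍391₎ = 46.6.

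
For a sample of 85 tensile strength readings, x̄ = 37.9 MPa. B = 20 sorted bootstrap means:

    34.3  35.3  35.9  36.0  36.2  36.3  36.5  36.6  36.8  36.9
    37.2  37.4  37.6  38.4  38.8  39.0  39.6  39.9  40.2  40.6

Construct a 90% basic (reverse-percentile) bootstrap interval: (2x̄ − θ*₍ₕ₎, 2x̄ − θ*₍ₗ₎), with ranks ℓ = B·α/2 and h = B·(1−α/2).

(35.6, 41.5)

Percentile endpoints at ranks 1 and 19: θ*₍1₎ = 34.3, θ*₍19₎ = 40.2.
Basic interval reflects these around x̄:
  lower = 2 × 37.9 − 40.2 = 35.6
  upper = 2 × 37.9 − 34.3 = 41.5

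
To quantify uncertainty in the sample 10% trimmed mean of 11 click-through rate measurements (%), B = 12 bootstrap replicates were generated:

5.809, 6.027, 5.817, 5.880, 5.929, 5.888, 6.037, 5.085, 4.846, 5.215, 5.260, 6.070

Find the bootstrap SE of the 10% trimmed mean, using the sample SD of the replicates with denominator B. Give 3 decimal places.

SE* = 0.410

Bootstrap SE is the standard deviation of the 12 replicate 10% trimmed means.
Mean of replicates: (5.809 + 6.027 + 5.817 + 5.880 + 5.929 + 5.888 + 6.037 + 5.085 + 4.846 + 5.215 + 5.260 + 6.070) / 12 = 67.8630 / 12 = 5.6552
Sum of squared deviations: (+0.1538)² + (+0.3718)² + (+0.1618)² + (+0.2248)² + (+0.2738)² + (+0.2328)² + (+0.3818)² + (−0.5702)² + (−0.8092)² + (−0.4402)² + (−0.3952)² + (+0.4148)² = 2.0155
Variance = 2.0155 / 12 = 0.1680
SE* = √0.1680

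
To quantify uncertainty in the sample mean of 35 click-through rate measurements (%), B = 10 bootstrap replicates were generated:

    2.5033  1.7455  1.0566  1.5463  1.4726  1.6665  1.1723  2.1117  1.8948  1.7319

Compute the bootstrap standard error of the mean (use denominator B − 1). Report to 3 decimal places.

Bootstrap SE is the standard deviation of the 10 replicate means.
Mean of replicates: (2.5033 + 1.7455 + 1.0566 + 1.5463 + 1.4726 + 1.6665 + 1.1723 + 2.1117 + 1.8948 + 1.7319) / 10 = 16.90150 / 10 = 1.69015
Sum of squared deviations: (+0.81315)² + (+0.05535)² + (−0.63355)² + (−0.14385)² + (−0.21755)² + (−0.02365)² + (−0.51785)² + (+0.42155)² + (+0.20465)² + (+0.04175)² = 1.62374
Variance = 1.62374 / 9 = 0.18042
SE* = √0.18042

SE* = 0.425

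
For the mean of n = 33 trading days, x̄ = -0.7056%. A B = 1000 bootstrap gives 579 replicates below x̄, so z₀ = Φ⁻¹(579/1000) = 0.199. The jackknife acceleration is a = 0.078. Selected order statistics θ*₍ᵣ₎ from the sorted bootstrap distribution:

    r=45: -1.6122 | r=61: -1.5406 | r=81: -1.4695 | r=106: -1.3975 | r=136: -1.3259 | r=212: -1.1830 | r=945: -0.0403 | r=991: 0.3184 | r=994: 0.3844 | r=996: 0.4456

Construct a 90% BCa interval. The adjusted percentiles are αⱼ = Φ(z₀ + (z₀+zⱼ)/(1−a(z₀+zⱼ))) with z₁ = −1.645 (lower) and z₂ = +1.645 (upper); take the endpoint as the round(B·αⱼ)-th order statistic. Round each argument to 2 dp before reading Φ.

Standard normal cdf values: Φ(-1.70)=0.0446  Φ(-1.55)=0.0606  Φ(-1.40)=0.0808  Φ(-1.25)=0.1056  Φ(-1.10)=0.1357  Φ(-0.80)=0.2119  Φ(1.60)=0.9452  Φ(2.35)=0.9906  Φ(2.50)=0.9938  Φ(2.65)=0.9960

Lower: z₀ + z₁ = 0.199 + (-1.645) = -1.446; 1 − a(z₀+z₁) = 1 − (0.078)(-1.446) = 1.1128; argument = 0.199 + (-1.446)/1.1128 = -1.1004 → -1.10.
α₁ = Φ(-1.10) = 0.1357; rank = round(1000 × 0.1357) = 136; θ*₍136₎ = -1.3259.
Upper: z₀ + z₂ = 1.844; 1 − a(z₀+z₂) = 0.8562; argument = 2.3528 → 2.35; α₂ = 0.9906; rank = 991; θ*₍991₎ = 0.3184.

(-1.3259, 0.3184)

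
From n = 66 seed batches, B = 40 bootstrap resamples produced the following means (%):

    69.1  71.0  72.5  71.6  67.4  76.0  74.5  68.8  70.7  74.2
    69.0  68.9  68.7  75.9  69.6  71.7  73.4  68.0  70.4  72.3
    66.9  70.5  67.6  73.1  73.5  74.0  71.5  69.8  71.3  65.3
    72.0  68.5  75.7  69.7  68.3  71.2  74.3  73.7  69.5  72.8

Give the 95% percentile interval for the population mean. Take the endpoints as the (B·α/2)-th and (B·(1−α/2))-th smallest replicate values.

(65.3, 75.9)

Sorted replicates: 65.3, 66.9, 67.4, 67.6, 68.0, 68.3, 68.5, 68.7, 68.8, 68.9, 69.0, 69.1, 69.5, 69.6, 69.7, 69.8, 70.4, 70.5, 70.7, 71.0, 71.2, 71.3, 71.5, 71.6, 71.7, 72.0, 72.3, 72.5, 72.8, 73.1, 73.4, 73.5, 73.7, 74.0, 74.2, 74.3, 74.5, 75.7, 75.9, 76.0
α = 0.05; lower rank = 40 × 0.025 = 1; upper rank = 40 × 0.975 = 39.
The 1st smallest replicate is 65.3; the 39th is 75.9.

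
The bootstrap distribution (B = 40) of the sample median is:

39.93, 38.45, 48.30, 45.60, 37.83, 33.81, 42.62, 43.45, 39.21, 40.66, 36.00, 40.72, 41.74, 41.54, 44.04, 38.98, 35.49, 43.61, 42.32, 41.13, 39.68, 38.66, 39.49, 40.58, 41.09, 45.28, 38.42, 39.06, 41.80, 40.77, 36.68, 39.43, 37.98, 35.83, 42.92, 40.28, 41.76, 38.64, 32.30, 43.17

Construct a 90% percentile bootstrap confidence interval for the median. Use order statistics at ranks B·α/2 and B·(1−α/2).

(33.81, 45.28)

Sorted replicates: 32.30, 33.81, 35.49, 35.83, 36.00, 36.68, 37.83, 37.98, 38.42, 38.45, 38.64, 38.66, 38.98, 39.06, 39.21, 39.43, 39.49, 39.68, 39.93, 40.28, 40.58, 40.66, 40.72, 40.77, 41.09, 41.13, 41.54, 41.74, 41.76, 41.80, 42.32, 42.62, 42.92, 43.17, 43.45, 43.61, 44.04, 45.28, 45.60, 48.30
α = 0.10; lower rank = 40 × 0.050 = 2; upper rank = 40 × 0.950 = 38.
The 2nd smallest replicate is 33.81; the 38th is 45.28.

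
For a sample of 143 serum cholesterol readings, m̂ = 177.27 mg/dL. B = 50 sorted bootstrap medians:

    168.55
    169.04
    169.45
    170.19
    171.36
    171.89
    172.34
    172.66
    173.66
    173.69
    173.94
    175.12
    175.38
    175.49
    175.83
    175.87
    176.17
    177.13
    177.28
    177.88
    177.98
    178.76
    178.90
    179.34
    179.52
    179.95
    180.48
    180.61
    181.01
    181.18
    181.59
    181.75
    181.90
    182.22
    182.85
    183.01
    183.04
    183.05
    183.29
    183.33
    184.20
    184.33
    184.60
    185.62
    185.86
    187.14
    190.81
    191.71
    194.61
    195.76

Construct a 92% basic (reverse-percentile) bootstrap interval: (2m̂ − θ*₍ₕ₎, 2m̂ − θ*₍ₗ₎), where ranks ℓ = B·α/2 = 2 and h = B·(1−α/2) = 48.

Percentile endpoints at ranks 2 and 48: θ*₍2₎ = 169.04, θ*₍48₎ = 191.71.
Basic interval reflects these around m̂:
  lower = 2 × 177.27 − 191.71 = 162.83
  upper = 2 × 177.27 − 169.04 = 185.50

(162.83, 185.50)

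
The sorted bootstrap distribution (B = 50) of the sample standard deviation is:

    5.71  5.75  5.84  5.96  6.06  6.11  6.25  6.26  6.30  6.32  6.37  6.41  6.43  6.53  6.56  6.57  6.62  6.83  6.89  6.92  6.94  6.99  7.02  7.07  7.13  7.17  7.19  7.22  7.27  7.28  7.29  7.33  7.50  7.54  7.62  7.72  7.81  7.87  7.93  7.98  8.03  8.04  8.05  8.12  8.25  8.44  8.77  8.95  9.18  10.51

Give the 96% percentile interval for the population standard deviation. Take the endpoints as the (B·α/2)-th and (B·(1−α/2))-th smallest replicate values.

(5.71, 9.18)

α = 0.04; lower rank = 50 × 0.020 = 1; upper rank = 50 × 0.980 = 49.
The 1st smallest replicate is 5.71; the 49th is 9.18.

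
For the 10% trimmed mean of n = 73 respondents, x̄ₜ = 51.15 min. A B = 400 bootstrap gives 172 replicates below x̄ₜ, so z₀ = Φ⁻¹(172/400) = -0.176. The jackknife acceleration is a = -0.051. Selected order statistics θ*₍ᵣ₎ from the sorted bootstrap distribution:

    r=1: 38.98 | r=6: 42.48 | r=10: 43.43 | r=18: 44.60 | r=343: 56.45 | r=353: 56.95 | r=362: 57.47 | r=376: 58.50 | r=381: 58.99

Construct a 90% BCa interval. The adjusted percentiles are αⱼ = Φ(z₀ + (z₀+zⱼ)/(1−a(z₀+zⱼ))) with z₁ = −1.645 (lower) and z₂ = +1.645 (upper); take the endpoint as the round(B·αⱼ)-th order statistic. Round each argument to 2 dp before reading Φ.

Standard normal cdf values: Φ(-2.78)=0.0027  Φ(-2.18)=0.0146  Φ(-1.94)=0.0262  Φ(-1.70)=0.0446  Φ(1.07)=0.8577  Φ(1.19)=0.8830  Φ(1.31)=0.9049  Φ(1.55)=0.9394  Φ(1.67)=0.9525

(42.48, 56.95)

Lower: z₀ + z₁ = -0.176 + (-1.645) = -1.821; 1 − a(z₀+z₁) = 1 − (-0.051)(-1.821) = 0.9071; argument = -0.176 + (-1.821)/0.9071 = -2.1834 → -2.18.
α₁ = Φ(-2.18) = 0.0146; rank = round(400 × 0.0146) = 6; θ*₍6₎ = 42.48.
Upper: z₀ + z₂ = 1.469; 1 − a(z₀+z₂) = 1.0749; argument = 1.1906 → 1.19; α₂ = 0.8830; rank = 353; θ*₍353₎ = 56.95.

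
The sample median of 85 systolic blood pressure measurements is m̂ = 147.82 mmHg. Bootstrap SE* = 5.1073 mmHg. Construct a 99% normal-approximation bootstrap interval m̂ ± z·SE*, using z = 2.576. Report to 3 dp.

(134.664, 160.976)

Margin = 2.576 × 5.1073 = 13.1564
Interval: 147.82 ± 13.1564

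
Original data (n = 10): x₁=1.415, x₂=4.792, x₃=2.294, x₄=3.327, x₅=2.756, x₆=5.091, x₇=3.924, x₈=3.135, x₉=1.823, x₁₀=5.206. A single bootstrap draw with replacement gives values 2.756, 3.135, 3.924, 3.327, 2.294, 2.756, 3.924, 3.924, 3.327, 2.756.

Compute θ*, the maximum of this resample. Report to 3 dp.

θ* = 3.924

Maximum = 3.924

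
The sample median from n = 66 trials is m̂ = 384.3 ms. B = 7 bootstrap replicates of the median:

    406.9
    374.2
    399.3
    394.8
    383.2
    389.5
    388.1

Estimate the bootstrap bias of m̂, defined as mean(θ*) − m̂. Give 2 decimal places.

bias = +6.56

mean(θ*) = (406.9 + 374.2 + 399.3 + 394.8 + 383.2 + 389.5 + 388.1) / 7 = 390.857
bias = 390.857 − 384.3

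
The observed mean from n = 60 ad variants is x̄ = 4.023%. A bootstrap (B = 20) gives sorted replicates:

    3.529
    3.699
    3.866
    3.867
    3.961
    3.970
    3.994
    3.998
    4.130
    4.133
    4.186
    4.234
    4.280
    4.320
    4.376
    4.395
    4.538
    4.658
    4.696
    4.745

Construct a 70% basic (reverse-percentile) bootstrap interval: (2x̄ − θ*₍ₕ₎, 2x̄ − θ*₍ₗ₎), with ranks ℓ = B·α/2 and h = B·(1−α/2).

(3.508, 4.180)

Percentile endpoints at ranks 3 and 17: θ*₍3₎ = 3.866, θ*₍17₎ = 4.538.
Basic interval reflects these around x̄:
  lower = 2 × 4.023 − 4.538 = 3.508
  upper = 2 × 4.023 − 3.866 = 4.180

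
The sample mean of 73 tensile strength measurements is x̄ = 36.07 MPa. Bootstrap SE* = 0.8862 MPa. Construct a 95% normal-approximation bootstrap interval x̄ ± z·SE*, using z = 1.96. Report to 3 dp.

Margin = 1.96 × 0.8862 = 1.7370
Interval: 36.07 ± 1.7370

(34.333, 37.807)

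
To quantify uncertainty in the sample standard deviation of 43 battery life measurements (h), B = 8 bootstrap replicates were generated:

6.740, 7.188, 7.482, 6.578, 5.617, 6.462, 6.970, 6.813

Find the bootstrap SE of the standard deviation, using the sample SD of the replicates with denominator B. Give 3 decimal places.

Bootstrap SE is the standard deviation of the 8 replicate standard deviations.
Mean of replicates: (6.740 + 7.188 + 7.482 + 6.578 + 5.617 + 6.462 + 6.970 + 6.813) / 8 = 53.8500 / 8 = 6.7313
Sum of squared deviations: (+0.0088)² + (+0.4567)² + (+0.7508)² + (−0.1532)² + (−1.1143)² + (−0.2693)² + (+0.2387)² + (+0.0817)² = 2.1735
Variance = 2.1735 / 8 = 0.2717
SE* = √0.2717

SE* = 0.521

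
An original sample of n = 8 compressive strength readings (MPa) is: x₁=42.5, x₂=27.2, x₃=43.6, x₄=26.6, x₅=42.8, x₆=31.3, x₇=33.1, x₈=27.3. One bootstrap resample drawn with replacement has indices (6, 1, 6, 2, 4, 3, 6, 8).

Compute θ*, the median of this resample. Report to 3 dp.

Resample values: 31.3, 42.5, 31.3, 27.2, 26.6, 43.6, 31.3, 27.3.
Sorted: 26.6, 27.2, 27.3, 31.3, 31.3, 31.3, 42.5, 43.6
Median = average of the two middle values = 31.300

θ* = 31.300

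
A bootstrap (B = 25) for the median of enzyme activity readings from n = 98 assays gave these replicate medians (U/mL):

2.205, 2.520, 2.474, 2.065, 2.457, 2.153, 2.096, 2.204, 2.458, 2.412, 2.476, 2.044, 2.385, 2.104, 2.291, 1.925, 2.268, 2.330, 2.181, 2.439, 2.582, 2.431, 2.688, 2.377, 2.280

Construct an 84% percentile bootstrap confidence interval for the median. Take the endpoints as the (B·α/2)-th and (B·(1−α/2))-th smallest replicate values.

Sorted replicates: 1.925, 2.044, 2.065, 2.096, 2.104, 2.153, 2.181, 2.204, 2.205, 2.268, 2.280, 2.291, 2.330, 2.377, 2.385, 2.412, 2.431, 2.439, 2.457, 2.458, 2.474, 2.476, 2.520, 2.582, 2.688
α = 0.16; lower rank = 25 × 0.080 = 2; upper rank = 25 × 0.920 = 23.
The 2nd smallest replicate is 2.044; the 23rd is 2.520.

(2.044, 2.520)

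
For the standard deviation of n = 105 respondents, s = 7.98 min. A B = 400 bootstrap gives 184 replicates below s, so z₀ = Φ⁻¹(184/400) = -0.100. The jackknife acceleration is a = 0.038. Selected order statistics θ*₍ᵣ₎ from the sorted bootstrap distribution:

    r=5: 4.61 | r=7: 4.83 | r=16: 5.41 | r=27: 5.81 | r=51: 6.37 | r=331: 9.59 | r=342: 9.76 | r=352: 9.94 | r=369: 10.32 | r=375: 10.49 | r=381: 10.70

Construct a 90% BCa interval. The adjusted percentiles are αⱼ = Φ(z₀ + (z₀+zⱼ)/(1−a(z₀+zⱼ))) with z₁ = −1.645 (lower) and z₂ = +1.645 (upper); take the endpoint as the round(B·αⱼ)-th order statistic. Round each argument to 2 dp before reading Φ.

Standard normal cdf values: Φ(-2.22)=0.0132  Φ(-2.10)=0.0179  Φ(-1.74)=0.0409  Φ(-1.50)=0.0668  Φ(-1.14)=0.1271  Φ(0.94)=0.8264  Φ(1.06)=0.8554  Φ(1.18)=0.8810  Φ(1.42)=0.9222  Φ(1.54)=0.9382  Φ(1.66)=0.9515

Lower: z₀ + z₁ = -0.100 + (-1.645) = -1.745; 1 − a(z₀+z₁) = 1 − (0.038)(-1.745) = 1.0663; argument = -0.100 + (-1.745)/1.0663 = -1.7365 → -1.74.
α₁ = Φ(-1.74) = 0.0409; rank = round(400 × 0.0409) = 16; θ*₍16₎ = 5.41.
Upper: z₀ + z₂ = 1.545; 1 − a(z₀+z₂) = 0.9413; argument = 1.5414 → 1.54; α₂ = 0.9382; rank = 375; θ*₍375₎ = 10.49.

(5.41, 10.49)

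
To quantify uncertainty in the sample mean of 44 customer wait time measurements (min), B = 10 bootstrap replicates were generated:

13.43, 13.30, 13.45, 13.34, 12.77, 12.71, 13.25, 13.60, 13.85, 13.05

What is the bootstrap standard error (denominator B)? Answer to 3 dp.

SE* = 0.335

Bootstrap SE is the standard deviation of the 10 replicate means.
Mean of replicates: (13.43 + 13.30 + 13.45 + 13.34 + 12.77 + 12.71 + 13.25 + 13.60 + 13.85 + 13.05) / 10 = 132.7500 / 10 = 13.2750
Sum of squared deviations: (+0.1550)² + (+0.0250)² + (+0.1750)² + (+0.0650)² + (−0.5050)² + (−0.5650)² + (−0.0250)² + (+0.3250)² + (+0.5750)² + (−0.2250)² = 1.1212
Variance = 1.1212 / 10 = 0.1121
SE* = √0.1121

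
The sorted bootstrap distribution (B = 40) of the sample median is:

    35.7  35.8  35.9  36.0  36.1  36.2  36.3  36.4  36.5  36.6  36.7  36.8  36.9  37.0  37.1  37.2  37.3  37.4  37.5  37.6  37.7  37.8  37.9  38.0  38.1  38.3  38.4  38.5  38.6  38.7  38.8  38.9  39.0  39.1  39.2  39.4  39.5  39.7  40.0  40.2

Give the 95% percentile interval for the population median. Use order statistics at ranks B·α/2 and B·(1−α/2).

α = 0.05; lower rank = 40 × 0.025 = 1; upper rank = 40 × 0.975 = 39.
The 1st smallest replicate is 35.7; the 39th is 40.0.

(35.7, 40.0)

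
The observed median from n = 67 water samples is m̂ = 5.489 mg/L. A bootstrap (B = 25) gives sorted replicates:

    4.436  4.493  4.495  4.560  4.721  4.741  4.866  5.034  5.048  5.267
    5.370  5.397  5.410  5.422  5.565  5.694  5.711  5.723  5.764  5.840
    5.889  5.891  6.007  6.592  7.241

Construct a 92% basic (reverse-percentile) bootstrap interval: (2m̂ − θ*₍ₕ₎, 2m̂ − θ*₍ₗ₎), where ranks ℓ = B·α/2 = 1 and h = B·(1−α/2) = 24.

Percentile endpoints at ranks 1 and 24: θ*₍1₎ = 4.436, θ*₍24₎ = 6.592.
Basic interval reflects these around m̂:
  lower = 2 × 5.489 − 6.592 = 4.386
  upper = 2 × 5.489 − 4.436 = 6.542

(4.386, 6.542)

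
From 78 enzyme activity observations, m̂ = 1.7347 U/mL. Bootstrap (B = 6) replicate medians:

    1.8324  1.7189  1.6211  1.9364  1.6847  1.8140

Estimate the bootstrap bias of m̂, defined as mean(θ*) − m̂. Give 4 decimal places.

mean(θ*) = (1.8324 + 1.7189 + 1.6211 + 1.9364 + 1.6847 + 1.8140) / 6 = 1.76792
bias = 1.76792 − 1.7347

bias = +0.0332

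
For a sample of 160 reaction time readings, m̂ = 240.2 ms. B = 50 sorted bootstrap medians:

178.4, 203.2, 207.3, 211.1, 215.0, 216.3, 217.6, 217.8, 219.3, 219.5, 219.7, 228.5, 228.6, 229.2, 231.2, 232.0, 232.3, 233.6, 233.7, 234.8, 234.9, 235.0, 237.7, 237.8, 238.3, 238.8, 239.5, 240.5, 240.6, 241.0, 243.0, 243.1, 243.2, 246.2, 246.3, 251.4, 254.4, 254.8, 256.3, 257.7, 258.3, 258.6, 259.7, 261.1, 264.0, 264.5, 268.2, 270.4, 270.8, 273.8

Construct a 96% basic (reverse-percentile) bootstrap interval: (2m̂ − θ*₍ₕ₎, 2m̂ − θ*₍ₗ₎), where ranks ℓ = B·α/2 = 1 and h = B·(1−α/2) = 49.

Percentile endpoints at ranks 1 and 49: θ*₍1₎ = 178.4, θ*₍49₎ = 270.8.
Basic interval reflects these around m̂:
  lower = 2 × 240.2 − 270.8 = 209.6
  upper = 2 × 240.2 − 178.4 = 302.0

(209.6, 302.0)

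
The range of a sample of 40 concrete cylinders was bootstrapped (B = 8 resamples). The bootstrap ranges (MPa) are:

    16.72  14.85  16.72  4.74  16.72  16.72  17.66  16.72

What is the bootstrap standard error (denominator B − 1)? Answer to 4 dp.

SE* = 4.2606

Bootstrap SE is the standard deviation of the 8 replicate ranges.
Mean of replicates: (16.72 + 14.85 + 16.72 + 4.74 + 16.72 + 16.72 + 17.66 + 16.72) / 8 = 120.85000 / 8 = 15.10625
Sum of squared deviations: (+1.61375)² + (−0.25625)² + (+1.61375)² + (−10.36625)² + (+1.61375)² + (+1.61375)² + (+2.55375)² + (+1.61375)² = 127.06739
Variance = 127.06739 / 7 = 18.15248
SE* = √18.15248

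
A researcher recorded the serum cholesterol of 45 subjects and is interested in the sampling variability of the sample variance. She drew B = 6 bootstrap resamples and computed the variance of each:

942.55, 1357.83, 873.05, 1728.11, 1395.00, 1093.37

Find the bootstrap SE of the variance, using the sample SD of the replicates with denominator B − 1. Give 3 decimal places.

Bootstrap SE is the standard deviation of the 6 replicate variances.
Mean of replicates: (942.55 + 1357.83 + 873.05 + 1728.11 + 1395.00 + 1093.37) / 6 = 7389.9100 / 6 = 1231.6517
Sum of squared deviations: (−289.1017)² + (+126.1783)² + (−358.6017)² + (+496.4583)² + (+163.3483)² + (−138.2817)² = 520371.2749
Variance = 520371.2749 / 5 = 104074.2550
SE* = √104074.2550

SE* = 322.605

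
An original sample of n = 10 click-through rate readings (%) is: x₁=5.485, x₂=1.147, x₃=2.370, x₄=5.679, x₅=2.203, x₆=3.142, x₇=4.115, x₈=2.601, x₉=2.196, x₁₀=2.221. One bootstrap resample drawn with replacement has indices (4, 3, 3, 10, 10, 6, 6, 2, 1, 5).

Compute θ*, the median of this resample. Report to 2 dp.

Resample values: 5.679, 2.370, 2.370, 2.221, 2.221, 3.142, 3.142, 1.147, 5.485, 2.203.
Sorted: 1.147, 2.203, 2.221, 2.221, 2.370, 2.370, 3.142, 3.142, 5.485, 5.679
Median = average of the two middle values = 2.37

θ* = 2.37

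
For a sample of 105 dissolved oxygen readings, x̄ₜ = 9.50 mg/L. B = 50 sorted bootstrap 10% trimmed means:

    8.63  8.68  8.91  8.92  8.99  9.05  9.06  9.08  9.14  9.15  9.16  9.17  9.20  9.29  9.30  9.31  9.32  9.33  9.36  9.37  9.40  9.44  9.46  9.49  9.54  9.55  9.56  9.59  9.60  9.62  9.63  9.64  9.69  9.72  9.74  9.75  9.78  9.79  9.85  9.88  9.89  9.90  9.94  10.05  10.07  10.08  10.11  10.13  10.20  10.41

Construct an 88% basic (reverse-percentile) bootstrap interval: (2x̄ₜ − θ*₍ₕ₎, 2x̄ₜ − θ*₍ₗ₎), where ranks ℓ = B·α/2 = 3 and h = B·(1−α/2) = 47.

(8.89, 10.09)

Percentile endpoints at ranks 3 and 47: θ*₍3₎ = 8.91, θ*₍47₎ = 10.11.
Basic interval reflects these around x̄ₜ:
  lower = 2 × 9.50 − 10.11 = 8.89
  upper = 2 × 9.50 − 8.91 = 10.09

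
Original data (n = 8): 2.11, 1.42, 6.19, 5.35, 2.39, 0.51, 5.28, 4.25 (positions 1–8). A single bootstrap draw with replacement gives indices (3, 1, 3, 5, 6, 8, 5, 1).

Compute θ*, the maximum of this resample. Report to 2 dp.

Resample values: 6.19, 2.11, 6.19, 2.39, 0.51, 4.25, 2.39, 2.11.
Maximum = 6.19

θ* = 6.19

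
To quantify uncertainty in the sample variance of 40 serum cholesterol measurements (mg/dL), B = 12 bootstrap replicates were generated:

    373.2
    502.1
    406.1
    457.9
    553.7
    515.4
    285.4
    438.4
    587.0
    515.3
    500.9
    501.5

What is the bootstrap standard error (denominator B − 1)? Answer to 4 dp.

SE* = 83.3722

Bootstrap SE is the standard deviation of the 12 replicate variances.
Mean of replicates: (373.2 + 502.1 + 406.1 + 457.9 + 553.7 + 515.4 + 285.4 + 438.4 + 587.0 + 515.3 + 500.9 + 501.5) / 12 = 5636.90000 / 12 = 469.74167
Sum of squared deviations: (−96.54167)² + (+32.35833)² + (−63.64167)² + (−11.84167)² + (+83.95833)² + (+45.65833)² + (−184.34167)² + (−31.34167)² + (+117.25833)² + (+45.55833)² + (+31.15833)² + (+31.75833)² = 76460.18917
Variance = 76460.18917 / 11 = 6950.92629
SE* = √6950.92629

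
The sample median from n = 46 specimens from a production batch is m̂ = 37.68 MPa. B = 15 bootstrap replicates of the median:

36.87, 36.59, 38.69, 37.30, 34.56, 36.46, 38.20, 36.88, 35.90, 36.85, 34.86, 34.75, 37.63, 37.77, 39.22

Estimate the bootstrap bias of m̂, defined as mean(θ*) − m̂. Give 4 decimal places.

mean(θ*) = (36.87 + 36.59 + 38.69 + 37.30 + 34.56 + 36.46 + 38.20 + 36.88 + 35.90 + 36.85 + 34.86 + 34.75 + 37.63 + 37.77 + 39.22) / 15 = 36.83533
bias = 36.83533 − 37.68

bias = −0.8447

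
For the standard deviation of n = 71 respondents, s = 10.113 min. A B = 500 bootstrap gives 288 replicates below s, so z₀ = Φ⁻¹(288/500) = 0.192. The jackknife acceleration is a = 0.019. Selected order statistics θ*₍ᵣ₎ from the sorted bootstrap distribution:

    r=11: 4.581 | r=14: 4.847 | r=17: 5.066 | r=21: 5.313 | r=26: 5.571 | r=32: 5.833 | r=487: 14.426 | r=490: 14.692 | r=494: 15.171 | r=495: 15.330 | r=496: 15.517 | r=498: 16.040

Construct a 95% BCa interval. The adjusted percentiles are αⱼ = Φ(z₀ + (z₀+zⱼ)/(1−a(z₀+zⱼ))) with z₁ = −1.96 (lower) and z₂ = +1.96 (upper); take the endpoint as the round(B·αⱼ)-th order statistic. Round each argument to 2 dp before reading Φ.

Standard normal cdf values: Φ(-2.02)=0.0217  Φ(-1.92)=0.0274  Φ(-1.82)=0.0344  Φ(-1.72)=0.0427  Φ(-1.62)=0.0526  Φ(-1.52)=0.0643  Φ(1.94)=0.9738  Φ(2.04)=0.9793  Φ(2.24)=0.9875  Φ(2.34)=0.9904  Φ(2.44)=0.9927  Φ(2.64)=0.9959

(5.833, 15.517)

Lower: z₀ + z₁ = 0.192 + (-1.960) = -1.768; 1 − a(z₀+z₁) = 1 − (0.019)(-1.768) = 1.0336; argument = 0.192 + (-1.768)/1.0336 = -1.5185 → -1.52.
α₁ = Φ(-1.52) = 0.0643; rank = round(500 × 0.0643) = 32; θ*₍32₎ = 5.833.
Upper: z₀ + z₂ = 2.152; 1 − a(z₀+z₂) = 0.9591; argument = 2.4357 → 2.44; α₂ = 0.9927; rank = 496; θ*₍496₎ = 15.517.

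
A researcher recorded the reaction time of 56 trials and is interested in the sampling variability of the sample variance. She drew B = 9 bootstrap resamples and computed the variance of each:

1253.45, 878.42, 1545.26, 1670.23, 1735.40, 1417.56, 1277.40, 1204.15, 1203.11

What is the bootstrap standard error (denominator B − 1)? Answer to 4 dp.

Bootstrap SE is the standard deviation of the 9 replicate variances.
Mean of replicates: (1253.45 + 878.42 + 1545.26 + 1670.23 + 1735.40 + 1417.56 + 1277.40 + 1204.15 + 1203.11) / 9 = 12184.98000 / 9 = 1353.88667
Sum of squared deviations: (−100.43667)² + (−475.46667)² + (+191.37333)² + (+316.34333)² + (+381.51333)² + (+63.67333)² + (−76.48667)² + (−149.73667)² + (−150.77667)² = 573464.53200
Variance = 573464.53200 / 8 = 71683.06650
SE* = √71683.06650

SE* = 267.7369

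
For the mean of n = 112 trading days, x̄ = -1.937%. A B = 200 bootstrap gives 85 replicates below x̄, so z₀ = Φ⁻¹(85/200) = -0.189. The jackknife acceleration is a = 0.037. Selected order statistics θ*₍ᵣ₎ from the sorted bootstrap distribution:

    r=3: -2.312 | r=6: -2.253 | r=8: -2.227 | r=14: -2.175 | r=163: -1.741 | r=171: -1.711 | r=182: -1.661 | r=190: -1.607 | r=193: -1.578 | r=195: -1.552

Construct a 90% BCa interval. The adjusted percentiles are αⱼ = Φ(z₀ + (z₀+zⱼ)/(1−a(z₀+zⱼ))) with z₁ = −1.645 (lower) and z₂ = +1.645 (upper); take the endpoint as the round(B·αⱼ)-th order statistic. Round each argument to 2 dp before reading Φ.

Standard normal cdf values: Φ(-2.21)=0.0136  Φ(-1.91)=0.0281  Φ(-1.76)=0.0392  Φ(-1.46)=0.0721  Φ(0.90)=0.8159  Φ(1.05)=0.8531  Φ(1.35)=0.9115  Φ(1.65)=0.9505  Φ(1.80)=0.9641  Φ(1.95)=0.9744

(-2.253, -1.661)

Lower: z₀ + z₁ = -0.189 + (-1.645) = -1.834; 1 − a(z₀+z₁) = 1 − (0.037)(-1.834) = 1.0679; argument = -0.189 + (-1.834)/1.0679 = -1.9065 → -1.91.
α₁ = Φ(-1.91) = 0.0281; rank = round(200 × 0.0281) = 6; θ*₍6₎ = -2.253.
Upper: z₀ + z₂ = 1.456; 1 − a(z₀+z₂) = 0.9461; argument = 1.3499 → 1.35; α₂ = 0.9115; rank = 182; θ*₍182₎ = -1.661.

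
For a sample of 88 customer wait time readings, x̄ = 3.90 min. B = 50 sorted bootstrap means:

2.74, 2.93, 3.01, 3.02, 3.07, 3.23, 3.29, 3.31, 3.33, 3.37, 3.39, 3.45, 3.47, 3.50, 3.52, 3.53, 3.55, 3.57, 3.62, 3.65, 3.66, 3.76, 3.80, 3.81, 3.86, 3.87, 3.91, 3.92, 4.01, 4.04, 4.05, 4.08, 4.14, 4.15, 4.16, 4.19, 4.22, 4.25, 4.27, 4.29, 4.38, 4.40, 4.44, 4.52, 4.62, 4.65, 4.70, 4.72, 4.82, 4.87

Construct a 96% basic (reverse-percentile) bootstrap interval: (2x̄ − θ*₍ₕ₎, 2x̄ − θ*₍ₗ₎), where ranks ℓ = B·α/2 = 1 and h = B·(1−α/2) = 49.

(2.98, 5.06)

Percentile endpoints at ranks 1 and 49: θ*₍1₎ = 2.74, θ*₍49₎ = 4.82.
Basic interval reflects these around x̄:
  lower = 2 × 3.90 − 4.82 = 2.98
  upper = 2 × 3.90 − 2.74 = 5.06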